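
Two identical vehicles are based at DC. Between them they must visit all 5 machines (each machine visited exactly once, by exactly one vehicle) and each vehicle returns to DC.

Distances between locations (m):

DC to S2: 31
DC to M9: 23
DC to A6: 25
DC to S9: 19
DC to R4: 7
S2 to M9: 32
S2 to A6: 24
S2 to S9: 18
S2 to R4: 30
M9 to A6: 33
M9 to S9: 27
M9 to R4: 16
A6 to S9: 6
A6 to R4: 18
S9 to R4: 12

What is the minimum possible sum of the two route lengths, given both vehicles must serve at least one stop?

Check every non-empty split of the stops between the two vehicles; for each half take its own optimal tour:
  {S2} + {M9, A6, S9, R4}: 62 + 81 = 143
  {M9} + {S2, A6, S9, R4}: 46 + 80 = 126
  {S2, M9} + {A6, S9, R4}: 86 + 50 = 136
  {A6} + {S2, M9, S9, R4}: 50 + 92 = 142
  {S2, A6} + {M9, S9, R4}: 80 + 69 = 149
  {M9, A6} + {S2, S9, R4}: 81 + 68 = 149
  … (15 splits in total)
  {S2, M9, A6, S9} + {R4}: 104 + 14 = 118  ← best
Best: vehicle 1 DC → M9 → S2 → A6 → S9 → DC = 104; vehicle 2 DC → R4 → DC = 14; combined 118.

118 m — the smallest possible combined total.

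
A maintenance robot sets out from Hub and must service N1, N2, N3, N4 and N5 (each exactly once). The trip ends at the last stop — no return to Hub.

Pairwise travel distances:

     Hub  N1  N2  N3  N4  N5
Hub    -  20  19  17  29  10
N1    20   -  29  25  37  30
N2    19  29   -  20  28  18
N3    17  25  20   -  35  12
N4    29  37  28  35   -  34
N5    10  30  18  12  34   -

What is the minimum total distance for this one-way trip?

103 — the minimum one-way total.

There are 5! = 120 possible orderings.
Hub - N1 - N2 - N3 - N4 - N5: 20+29+20+35+34 = 138
Hub - N1 - N2 - N3 - N5 - N4: 20+29+20+12+34 = 115
Hub - N1 - N2 - N4 - N3 - N5: 20+29+28+35+12 = 124
Hub - N1 - N2 - N4 - N5 - N3: 20+29+28+34+12 = 123
Hub - N1 - N2 - N5 - N3 - N4: 20+29+18+12+35 = 114
Hub - N1 - N2 - N5 - N4 - N3: 20+29+18+34+35 = 136
Hub - N1 - N3 - N2 - N4 - N5: 20+25+20+28+34 = 127
Hub - N1 - N3 - N2 - N5 - N4: 20+25+20+18+34 = 117
Hub - N1 - N3 - N4 - N2 - N5: 20+25+35+28+18 = 126
Hub - N1 - N3 - N4 - N5 - N2: 20+25+35+34+18 = 132
Hub - N1 - N3 - N5 - N2 - N4: 20+25+12+18+28 = 103
Hub - N1 - N3 - N5 - N4 - N2: 20+25+12+34+28 = 119
Hub - N1 - N4 - N2 - N3 - N5: 20+37+28+20+12 = 117
Hub - N1 - N4 - N2 - N5 - N3: 20+37+28+18+12 = 115
… (106 more)
The minimum is 103.
One shortest path: Hub → N1 → N3 → N5 → N2 → N4.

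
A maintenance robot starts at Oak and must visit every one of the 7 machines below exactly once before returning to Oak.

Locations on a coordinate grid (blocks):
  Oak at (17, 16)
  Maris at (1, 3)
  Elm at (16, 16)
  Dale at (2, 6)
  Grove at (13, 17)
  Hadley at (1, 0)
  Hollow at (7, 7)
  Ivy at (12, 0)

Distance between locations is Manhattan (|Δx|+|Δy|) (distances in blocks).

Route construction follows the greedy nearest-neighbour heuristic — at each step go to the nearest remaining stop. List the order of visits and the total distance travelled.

Oak → [Elm:1 / Grove:5 / Hollow:19 / Ivy:21 / Dale:25 / Maris:29 / Hadley:32] → Elm (1)
Elm → [Grove:4 / Hollow:18 / Ivy:20 / Dale:24 / Maris:28 / Hadley:31] → Grove (4)
Grove → [Hollow:16 / Ivy:18 / Dale:22 / Maris:26 / Hadley:29] → Hollow (16)
Hollow → [Dale:6 / Maris:10 / Ivy:12 / Hadley:13] → Dale (6)
Dale → [Maris:4 / Hadley:7 / Ivy:16] → Maris (4)
Maris → [Hadley:3 / Ivy:14] → Hadley (3)
Hadley → [Ivy:11] → Ivy (11)
Return Ivy→Oak: 21.
Total = 1 + 4 + 16 + 6 + 4 + 3 + 11 + 21 = 66.

66 blocks along Oak → Elm → Grove → Hollow → Dale → Maris → Hadley → Ivy → Oak.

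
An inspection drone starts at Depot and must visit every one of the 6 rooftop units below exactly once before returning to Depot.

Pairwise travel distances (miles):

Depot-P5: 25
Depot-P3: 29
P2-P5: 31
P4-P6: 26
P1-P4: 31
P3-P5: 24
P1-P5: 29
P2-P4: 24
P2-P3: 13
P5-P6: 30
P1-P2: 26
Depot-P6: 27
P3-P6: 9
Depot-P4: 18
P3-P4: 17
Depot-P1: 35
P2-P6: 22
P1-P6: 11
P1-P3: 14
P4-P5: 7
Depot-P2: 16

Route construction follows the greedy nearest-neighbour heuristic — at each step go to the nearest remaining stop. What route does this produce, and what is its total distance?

Depot → [P2:16 / P4:18 / P5:25 / P6:27 / P3:29 / P1:35] → P2 (16)
P2 → [P3:13 / P6:22 / P4:24 / P1:26 / P5:31] → P3 (13)
P3 → [P6:9 / P1:14 / P4:17 / P5:24] → P6 (9)
P6 → [P1:11 / P4:26 / P5:30] → P1 (11)
P1 → [P5:29 / P4:31] → P5 (29)
P5 → [P4:7] → P4 (7)
Return P4→Depot: 18.
Total = 16 + 13 + 9 + 11 + 29 + 7 + 18 = 103.

Total distance 103 miles via the nearest-neighbour route Depot → P2 → P3 → P6 → P1 → P5 → P4 → Depot.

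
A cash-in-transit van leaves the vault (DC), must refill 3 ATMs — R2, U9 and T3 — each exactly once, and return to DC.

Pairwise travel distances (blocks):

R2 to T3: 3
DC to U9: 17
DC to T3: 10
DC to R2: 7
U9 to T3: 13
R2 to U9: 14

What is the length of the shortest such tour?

With 3 stops there are 3!/2 = 3 distinct round trips (a route and its reverse cost the same).
DC-R2-U9-T3-DC: 7+14+13+10 = 44
DC-R2-T3-U9-DC: 7+3+13+17 = 40
DC-U9-R2-T3-DC: 17+14+3+10 = 44
The minimum is 40.
One optimal route: DC → R2 → T3 → U9 → DC (or its reverse).

40 blocks — the shortest possible round trip.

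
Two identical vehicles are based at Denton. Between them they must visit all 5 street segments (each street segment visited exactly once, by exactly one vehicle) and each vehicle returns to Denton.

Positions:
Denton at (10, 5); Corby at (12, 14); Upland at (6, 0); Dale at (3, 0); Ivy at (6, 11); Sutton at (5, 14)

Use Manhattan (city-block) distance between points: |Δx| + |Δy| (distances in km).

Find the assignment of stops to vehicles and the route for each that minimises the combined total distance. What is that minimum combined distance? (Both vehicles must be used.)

Minimum combined distance: 56 km.

Try each way of splitting the stops between the two vehicles (each non-empty) and, for each split, find the best tour for each vehicle:
  {Corby} + {Upland, Dale, Ivy, Sutton}: 22 + 42 = 64
  {Upland} + {Corby, Dale, Ivy, Sutton}: 18 + 48 = 66
  {Corby, Upland} + {Dale, Ivy, Sutton}: 40 + 42 = 82
  {Dale} + {Corby, Upland, Ivy, Sutton}: 24 + 42 = 66
  {Corby, Dale} + {Upland, Ivy, Sutton}: 46 + 38 = 84
  {Upland, Dale} + {Corby, Ivy, Sutton}: 24 + 32 = 56
  … (15 splits in total)
Best: vehicle 1 Denton → Upland → Dale → Denton = 24; vehicle 2 Denton → Corby → Sutton → Ivy → Denton = 32; combined 56.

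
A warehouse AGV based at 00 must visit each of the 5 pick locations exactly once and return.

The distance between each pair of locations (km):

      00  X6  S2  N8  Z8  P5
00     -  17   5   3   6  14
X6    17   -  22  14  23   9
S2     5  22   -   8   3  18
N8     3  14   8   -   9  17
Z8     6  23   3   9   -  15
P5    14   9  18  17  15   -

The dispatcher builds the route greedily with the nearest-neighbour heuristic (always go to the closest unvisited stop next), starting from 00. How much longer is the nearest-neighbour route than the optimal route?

00: N8=3, S2=5, Z8=6, P5=14, X6=17 ⇒ N8
N8: S2=8, Z8=9, X6=14, P5=17 ⇒ S2
S2: Z8=3, P5=18, X6=22 ⇒ Z8
Z8: P5=15, X6=23 ⇒ P5
P5: X6=9 ⇒ X6
NN route 00 → N8 → S2 → Z8 → P5 → X6 → 00 costs 55.
Optimal: 00 → S2 → Z8 → P5 → X6 → N8 → 00 costs 49 (by enumerating all 60 distinct tours).
Excess = 55 − 49 = 6.

6 km longer than the optimal tour.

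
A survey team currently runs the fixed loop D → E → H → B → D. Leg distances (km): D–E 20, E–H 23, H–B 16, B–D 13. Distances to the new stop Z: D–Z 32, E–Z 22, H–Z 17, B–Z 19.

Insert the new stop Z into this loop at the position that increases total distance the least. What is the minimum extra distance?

Insertion cost between consecutive stops i–j is d(i,Z) + d(Z,j) − d(i,j):
  between D and E: 32 + 22 − 20 = 34
  between E and H: 22 + 17 − 23 = 16
  between H and B: 17 + 19 − 16 = 20
  between B and D: 19 + 32 − 13 = 38
Cheapest insertion is between E and H, adding 16.
New total = 72 + 16 = 88.

+16 km — insert Z between E and H.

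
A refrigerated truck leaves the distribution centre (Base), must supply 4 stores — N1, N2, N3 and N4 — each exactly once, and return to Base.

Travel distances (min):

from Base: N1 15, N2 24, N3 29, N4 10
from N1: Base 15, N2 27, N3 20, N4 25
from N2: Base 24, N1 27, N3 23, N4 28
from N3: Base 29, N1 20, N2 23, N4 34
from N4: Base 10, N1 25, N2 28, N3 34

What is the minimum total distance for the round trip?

Shortest round trip = 96 min.

There are 12 distinct closed tours to check (reversals are equivalent).
Base → N1 → N2 → N3 → N4 → Base: 15+27+23+34+10 = 109
Base → N1 → N2 → N4 → N3 → Base: 15+27+28+34+29 = 133
Base → N1 → N3 → N2 → N4 → Base: 15+20+23+28+10 = 96
Base → N1 → N3 → N4 → N2 → Base: 15+20+34+28+24 = 121
Base → N1 → N4 → N2 → N3 → Base: 15+25+28+23+29 = 120
Base → N1 → N4 → N3 → N2 → Base: 15+25+34+23+24 = 121
Base → N2 → N1 → N3 → N4 → Base: 24+27+20+34+10 = 115
Base → N2 → N1 → N4 → N3 → Base: 24+27+25+34+29 = 139
Base → N2 → N3 → N1 → N4 → Base: 24+23+20+25+10 = 102
Base → N2 → N4 → N1 → N3 → Base: 24+28+25+20+29 = 126
Base → N3 → N1 → N2 → N4 → Base: 29+20+27+28+10 = 114
Base → N3 → N2 → N1 → N4 → Base: 29+23+27+25+10 = 114
The minimum is 96.
One optimal route: Base → N1 → N3 → N2 → N4 → Base (or its reverse).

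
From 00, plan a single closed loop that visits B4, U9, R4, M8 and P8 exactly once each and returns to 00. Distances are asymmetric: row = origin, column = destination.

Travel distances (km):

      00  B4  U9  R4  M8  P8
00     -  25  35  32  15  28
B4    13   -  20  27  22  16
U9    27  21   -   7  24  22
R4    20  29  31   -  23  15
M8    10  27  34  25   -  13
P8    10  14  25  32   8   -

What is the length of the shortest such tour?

00 → B4 → U9 → R4 → M8 → P8 → 00: 25+20+7+23+13+10 = 98
00 → B4 → U9 → R4 → P8 → M8 → 00: 25+20+7+15+8+10 = 85
00 → B4 → U9 → M8 → R4 → P8 → 00: 25+20+24+25+15+10 = 119
00 → B4 → U9 → M8 → P8 → R4 → 00: 25+20+24+13+32+20 = 134
00 → B4 → U9 → P8 → R4 → M8 → 00: 25+20+22+32+23+10 = 132
00 → B4 → U9 → P8 → M8 → R4 → 00: 25+20+22+8+25+20 = 120
00 → B4 → R4 → U9 → M8 → P8 → 00: 25+27+31+24+13+10 = 130
00 → B4 → R4 → U9 → P8 → M8 → 00: 25+27+31+22+8+10 = 123
00 → B4 → R4 → M8 → U9 → P8 → 00: 25+27+23+34+22+10 = 141
00 → B4 → R4 → M8 → P8 → U9 → 00: 25+27+23+13+25+27 = 140
00 → B4 → R4 → P8 → U9 → M8 → 00: 25+27+15+25+24+10 = 126
00 → B4 → R4 → P8 → M8 → U9 → 00: 25+27+15+8+34+27 = 136
00 → B4 → M8 → U9 → R4 → P8 → 00: 25+22+34+7+15+10 = 113
00 → B4 → M8 → U9 → P8 → R4 → 00: 25+22+34+22+32+20 = 155
… (106 more)
The minimum is 85.
One optimal route: 00 → B4 → U9 → R4 → P8 → M8 → 00.

Minimum total distance: 85 km.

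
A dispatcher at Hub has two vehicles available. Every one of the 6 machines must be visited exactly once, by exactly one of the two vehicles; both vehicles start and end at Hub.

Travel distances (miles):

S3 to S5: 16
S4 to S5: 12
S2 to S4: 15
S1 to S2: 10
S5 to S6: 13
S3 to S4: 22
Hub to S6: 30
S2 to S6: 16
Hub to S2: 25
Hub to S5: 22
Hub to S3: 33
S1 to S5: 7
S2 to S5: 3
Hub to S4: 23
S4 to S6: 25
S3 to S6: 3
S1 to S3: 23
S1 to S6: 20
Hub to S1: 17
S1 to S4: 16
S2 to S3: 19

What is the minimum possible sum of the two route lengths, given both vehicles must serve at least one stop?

Minimum combined distance: 123 miles.

There are 2^5 − 1 = 31 ways to divide the 6 stops into two non-empty groups. For each, the best each vehicle can do is its own shortest tour through its group:
  {S1} + {S2, S3, S4, S5, S6}: 34 + 89 = 123
  {S2} + {S1, S3, S4, S5, S6}: 50 + 85 = 135
  {S1, S2} + {S3, S4, S5, S6}: 52 + 83 = 135
  {S3} + {S1, S2, S4, S5, S6}: 66 + 91 = 157
  {S1, S3} + {S2, S4, S5, S6}: 73 + 84 = 157
  {S2, S3} + {S1, S4, S5, S6}: 77 + 85 = 162
  … (31 splits in total)
Best: vehicle 1 Hub → S1 → Hub = 34; vehicle 2 Hub → S2 → S5 → S6 → S3 → S4 → Hub = 89; combined 123.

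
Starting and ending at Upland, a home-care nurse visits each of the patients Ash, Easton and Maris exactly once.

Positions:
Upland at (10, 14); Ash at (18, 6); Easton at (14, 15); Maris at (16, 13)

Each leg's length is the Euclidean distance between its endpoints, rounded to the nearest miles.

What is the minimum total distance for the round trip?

25 miles — the shortest possible round trip.

Upland - Ash - Easton - Maris - Upland: 11+10+3+6 = 30
Upland - Ash - Maris - Easton - Upland: 11+7+3+4 = 25
Upland - Easton - Ash - Maris - Upland: 4+10+7+6 = 27
The minimum is 25.
One optimal route: Upland → Ash → Maris → Easton → Upland (or its reverse).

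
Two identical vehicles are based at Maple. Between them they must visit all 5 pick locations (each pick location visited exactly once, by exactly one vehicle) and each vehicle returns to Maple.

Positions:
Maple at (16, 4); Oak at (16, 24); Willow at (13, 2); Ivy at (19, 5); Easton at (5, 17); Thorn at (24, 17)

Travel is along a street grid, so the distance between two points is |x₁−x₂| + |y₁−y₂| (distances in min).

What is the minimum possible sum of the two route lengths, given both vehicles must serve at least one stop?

Check every non-empty split of the stops between the two vehicles; for each half take its own optimal tour:
  {Oak} + {Willow, Ivy, Easton, Thorn}: 40 + 68 = 108
  {Willow} + {Oak, Ivy, Easton, Thorn}: 10 + 78 = 88
  {Oak, Willow} + {Ivy, Easton, Thorn}: 50 + 64 = 114
  {Ivy} + {Oak, Willow, Easton, Thorn}: 8 + 82 = 90
  {Oak, Ivy} + {Willow, Easton, Thorn}: 46 + 68 = 114
  {Willow, Ivy} + {Oak, Easton, Thorn}: 18 + 78 = 96
  … (15 splits in total)
Best: vehicle 1 Maple → Willow → Maple = 10; vehicle 2 Maple → Oak → Easton → Thorn → Ivy → Maple = 78; combined 88.

Minimum combined distance: 88 min.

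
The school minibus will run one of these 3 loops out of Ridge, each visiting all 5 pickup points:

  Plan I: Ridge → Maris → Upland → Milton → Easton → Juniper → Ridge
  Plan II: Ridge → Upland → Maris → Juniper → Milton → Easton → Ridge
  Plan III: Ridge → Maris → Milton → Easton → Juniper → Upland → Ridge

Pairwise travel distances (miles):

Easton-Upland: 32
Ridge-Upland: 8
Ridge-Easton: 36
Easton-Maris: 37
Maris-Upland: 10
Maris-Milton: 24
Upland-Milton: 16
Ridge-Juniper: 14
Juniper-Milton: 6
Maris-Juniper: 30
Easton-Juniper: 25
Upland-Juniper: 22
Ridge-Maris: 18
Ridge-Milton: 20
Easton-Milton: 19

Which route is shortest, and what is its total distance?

102 miles — Plan I is the shortest.

Plan I: 18 + 10 + 16 + 19 + 25 + 14 = 102
Plan II: 8 + 10 + 30 + 6 + 19 + 36 = 109
Plan III: 18 + 24 + 19 + 25 + 22 + 8 = 116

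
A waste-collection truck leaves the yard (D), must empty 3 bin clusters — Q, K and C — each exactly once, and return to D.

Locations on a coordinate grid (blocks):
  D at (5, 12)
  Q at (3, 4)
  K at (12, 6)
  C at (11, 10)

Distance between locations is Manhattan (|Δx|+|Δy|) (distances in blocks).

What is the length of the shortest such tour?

34 blocks — the shortest possible round trip.

With 3 stops there are 3!/2 = 3 distinct round trips (a route and its reverse cost the same).
D - Q - K - C - D: 10+11+5+8 = 34
D - Q - C - K - D: 10+14+5+13 = 42
D - K - Q - C - D: 13+11+14+8 = 46
The minimum is 34.
One optimal route: D → Q → K → C → D (or its reverse).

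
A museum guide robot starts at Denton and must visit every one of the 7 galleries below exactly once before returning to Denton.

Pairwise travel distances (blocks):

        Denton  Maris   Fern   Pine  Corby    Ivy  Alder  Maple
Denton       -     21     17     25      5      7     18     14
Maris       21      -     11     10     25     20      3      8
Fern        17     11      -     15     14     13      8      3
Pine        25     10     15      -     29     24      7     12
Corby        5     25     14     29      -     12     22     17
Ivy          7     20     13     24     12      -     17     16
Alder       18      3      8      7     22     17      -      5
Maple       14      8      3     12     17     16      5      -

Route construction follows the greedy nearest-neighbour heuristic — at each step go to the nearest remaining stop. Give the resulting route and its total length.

Total distance 76 blocks via the nearest-neighbour route Denton → Corby → Ivy → Fern → Maple → Alder → Maris → Pine → Denton.

Denton → [Corby:5 / Ivy:7 / Maple:14 / Fern:17 / Alder:18 / Maris:21 / Pine:25] → Corby (5)
Corby → [Ivy:12 / Fern:14 / Maple:17 / Alder:22 / Maris:25 / Pine:29] → Ivy (12)
Ivy → [Fern:13 / Maple:16 / Alder:17 / Maris:20 / Pine:24] → Fern (13)
Fern → [Maple:3 / Alder:8 / Maris:11 / Pine:15] → Maple (3)
Maple → [Alder:5 / Maris:8 / Pine:12] → Alder (5)
Alder → [Maris:3 / Pine:7] → Maris (3)
Maris → [Pine:10] → Pine (10)
Return Pine→Denton: 25.
Total = 5 + 12 + 13 + 3 + 5 + 3 + 10 + 25 = 76.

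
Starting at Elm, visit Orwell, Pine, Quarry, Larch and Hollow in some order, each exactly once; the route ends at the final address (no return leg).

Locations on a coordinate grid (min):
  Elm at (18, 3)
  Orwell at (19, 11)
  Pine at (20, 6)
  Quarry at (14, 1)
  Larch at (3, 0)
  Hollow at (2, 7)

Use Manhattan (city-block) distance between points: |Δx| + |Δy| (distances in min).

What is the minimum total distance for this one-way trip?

Shortest open route: 46 min.

There are 5! = 120 possible orderings.
Elm→Orwell→Pine→Quarry→Larch→Hollow: 9+6+11+12+8 = 46
Elm→Orwell→Pine→Quarry→Hollow→Larch: 9+6+11+18+8 = 52
Elm→Orwell→Pine→Larch→Quarry→Hollow: 9+6+23+12+18 = 68
Elm→Orwell→Pine→Larch→Hollow→Quarry: 9+6+23+8+18 = 64
Elm→Orwell→Pine→Hollow→Quarry→Larch: 9+6+19+18+12 = 64
Elm→Orwell→Pine→Hollow→Larch→Quarry: 9+6+19+8+12 = 54
Elm→Orwell→Quarry→Pine→Larch→Hollow: 9+15+11+23+8 = 66
Elm→Orwell→Quarry→Pine→Hollow→Larch: 9+15+11+19+8 = 62
Elm→Orwell→Quarry→Larch→Pine→Hollow: 9+15+12+23+19 = 78
Elm→Orwell→Quarry→Larch→Hollow→Pine: 9+15+12+8+19 = 63
Elm→Orwell→Quarry→Hollow→Pine→Larch: 9+15+18+19+23 = 84
Elm→Orwell→Quarry→Hollow→Larch→Pine: 9+15+18+8+23 = 73
Elm→Orwell→Larch→Pine→Quarry→Hollow: 9+27+23+11+18 = 88
Elm→Orwell→Larch→Pine→Hollow→Quarry: 9+27+23+19+18 = 96
… (106 more)
The minimum is 46.
One shortest path: Elm → Orwell → Pine → Quarry → Larch → Hollow.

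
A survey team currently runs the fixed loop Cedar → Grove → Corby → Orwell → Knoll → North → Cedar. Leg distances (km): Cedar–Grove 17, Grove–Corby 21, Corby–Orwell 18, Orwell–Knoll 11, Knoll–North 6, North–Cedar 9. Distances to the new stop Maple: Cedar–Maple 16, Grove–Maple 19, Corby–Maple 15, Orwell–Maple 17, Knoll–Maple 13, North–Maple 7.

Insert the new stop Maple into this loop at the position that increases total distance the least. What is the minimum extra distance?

Minimum extra distance: 13 km, inserting Maple between Grove and Corby.

Insertion cost between consecutive stops i–j is d(i,Maple) + d(Maple,j) − d(i,j):
  between Cedar and Grove: 16 + 19 − 17 = 18
  between Grove and Corby: 19 + 15 − 21 = 13
  between Corby and Orwell: 15 + 17 − 18 = 14
  between Orwell and Knoll: 17 + 13 − 11 = 19
  between Knoll and North: 13 + 7 − 6 = 14
  between North and Cedar: 7 + 16 − 9 = 14
Cheapest insertion is between Grove and Corby, adding 13.
New total = 82 + 13 = 95.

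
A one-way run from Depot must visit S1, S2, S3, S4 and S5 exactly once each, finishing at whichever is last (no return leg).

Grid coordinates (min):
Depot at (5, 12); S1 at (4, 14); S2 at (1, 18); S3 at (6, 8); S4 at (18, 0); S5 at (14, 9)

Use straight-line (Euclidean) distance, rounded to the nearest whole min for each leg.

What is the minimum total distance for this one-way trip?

36 min — the minimum one-way total.

There are 5! = 120 possible orderings.
Depot - S1 - S2 - S3 - S4 - S5: 2+5+11+14+10 = 42
Depot - S1 - S2 - S3 - S5 - S4: 2+5+11+8+10 = 36
Depot - S1 - S2 - S4 - S3 - S5: 2+5+25+14+8 = 54
Depot - S1 - S2 - S4 - S5 - S3: 2+5+25+10+8 = 50
Depot - S1 - S2 - S5 - S3 - S4: 2+5+16+8+14 = 45
Depot - S1 - S2 - S5 - S4 - S3: 2+5+16+10+14 = 47
Depot - S1 - S3 - S2 - S4 - S5: 2+6+11+25+10 = 54
Depot - S1 - S3 - S2 - S5 - S4: 2+6+11+16+10 = 45
Depot - S1 - S3 - S4 - S2 - S5: 2+6+14+25+16 = 63
Depot - S1 - S3 - S4 - S5 - S2: 2+6+14+10+16 = 48
Depot - S1 - S3 - S5 - S2 - S4: 2+6+8+16+25 = 57
Depot - S1 - S3 - S5 - S4 - S2: 2+6+8+10+25 = 51
Depot - S1 - S4 - S2 - S3 - S5: 2+20+25+11+8 = 66
Depot - S1 - S4 - S2 - S5 - S3: 2+20+25+16+8 = 71
… (106 more)
The minimum is 36.
One shortest path: Depot → S1 → S2 → S3 → S5 → S4.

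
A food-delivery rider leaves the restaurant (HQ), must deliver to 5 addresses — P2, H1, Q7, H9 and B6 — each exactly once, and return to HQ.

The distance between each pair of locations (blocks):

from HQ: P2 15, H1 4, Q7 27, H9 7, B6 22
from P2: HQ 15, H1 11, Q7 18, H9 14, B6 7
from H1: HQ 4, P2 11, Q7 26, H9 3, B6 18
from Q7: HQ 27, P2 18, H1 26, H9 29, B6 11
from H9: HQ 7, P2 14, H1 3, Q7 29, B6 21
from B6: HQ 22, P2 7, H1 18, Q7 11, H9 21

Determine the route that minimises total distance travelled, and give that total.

Shortest round trip = 66 blocks.

There are 60 distinct closed tours to check (reversals are equivalent).
HQ - P2 - H1 - Q7 - H9 - B6 - HQ: 15+11+26+29+21+22 = 124
HQ - P2 - H1 - Q7 - B6 - H9 - HQ: 15+11+26+11+21+7 = 91
HQ - P2 - H1 - H9 - Q7 - B6 - HQ: 15+11+3+29+11+22 = 91
HQ - P2 - H1 - H9 - B6 - Q7 - HQ: 15+11+3+21+11+27 = 88
HQ - P2 - H1 - B6 - Q7 - H9 - HQ: 15+11+18+11+29+7 = 91
HQ - P2 - H1 - B6 - H9 - Q7 - HQ: 15+11+18+21+29+27 = 121
HQ - P2 - Q7 - H1 - H9 - B6 - HQ: 15+18+26+3+21+22 = 105
HQ - P2 - Q7 - H1 - B6 - H9 - HQ: 15+18+26+18+21+7 = 105
HQ - P2 - Q7 - H9 - H1 - B6 - HQ: 15+18+29+3+18+22 = 105
HQ - P2 - Q7 - H9 - B6 - H1 - HQ: 15+18+29+21+18+4 = 105
HQ - P2 - Q7 - B6 - H1 - H9 - HQ: 15+18+11+18+3+7 = 72
HQ - P2 - Q7 - B6 - H9 - H1 - HQ: 15+18+11+21+3+4 = 72
HQ - P2 - H9 - H1 - Q7 - B6 - HQ: 15+14+3+26+11+22 = 91
HQ - P2 - H9 - H1 - B6 - Q7 - HQ: 15+14+3+18+11+27 = 88
… (46 more)
HQ - H1 - H9 - P2 - B6 - Q7 - HQ: 4+3+14+7+11+27 = 66  ← best
The minimum is 66.
One optimal route: HQ → H1 → H9 → P2 → B6 → Q7 → HQ (or its reverse).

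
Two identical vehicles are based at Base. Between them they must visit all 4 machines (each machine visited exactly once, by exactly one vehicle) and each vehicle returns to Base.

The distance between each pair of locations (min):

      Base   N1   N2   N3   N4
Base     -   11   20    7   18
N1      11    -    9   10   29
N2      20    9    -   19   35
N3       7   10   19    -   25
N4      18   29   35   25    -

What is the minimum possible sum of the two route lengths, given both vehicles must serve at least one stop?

There are 2^3 − 1 = 7 ways to divide the 4 stops into two non-empty groups. For each, the best each vehicle can do is its own shortest tour through its group:
  {N1} + {N2, N3, N4}: 22 + 79 = 101
  {N2} + {N1, N3, N4}: 40 + 64 = 104
  {N1, N2} + {N3, N4}: 40 + 50 = 90
  {N3} + {N1, N2, N4}: 14 + 73 = 87
  {N1, N3} + {N2, N4}: 28 + 73 = 101
  {N2, N3} + {N1, N4}: 46 + 58 = 104
  … (7 splits in total)
  {N1, N2, N3} + {N4}: 46 + 36 = 82  ← best
Best: vehicle 1 Base → N1 → N2 → N3 → Base = 46; vehicle 2 Base → N4 → Base = 36; combined 82.

82 min — the smallest possible combined total.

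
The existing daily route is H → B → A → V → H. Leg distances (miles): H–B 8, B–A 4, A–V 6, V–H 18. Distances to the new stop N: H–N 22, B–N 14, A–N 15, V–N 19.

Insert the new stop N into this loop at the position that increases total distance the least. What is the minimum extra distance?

Minimum extra distance: 23 miles, inserting N between V and H.

Insertion cost between consecutive stops i–j is d(i,N) + d(N,j) − d(i,j):
  between H and B: 22 + 14 − 8 = 28
  between B and A: 14 + 15 − 4 = 25
  between A and V: 15 + 19 − 6 = 28
  between V and H: 19 + 22 − 18 = 23
Cheapest insertion is between V and H, adding 23.
New total = 36 + 23 = 59.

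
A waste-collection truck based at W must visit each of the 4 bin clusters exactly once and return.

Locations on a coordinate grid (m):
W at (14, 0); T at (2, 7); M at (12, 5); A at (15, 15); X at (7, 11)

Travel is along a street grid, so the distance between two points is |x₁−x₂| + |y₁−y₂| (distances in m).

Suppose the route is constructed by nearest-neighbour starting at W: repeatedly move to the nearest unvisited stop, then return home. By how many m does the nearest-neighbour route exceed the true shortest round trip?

8 m longer than the optimal tour.

W: M=7, A=16, X=18, T=19 ⇒ M
M: X=11, T=12, A=13 ⇒ X
X: T=9, A=12 ⇒ T
T: A=21 ⇒ A
NN route W → M → X → T → A → W costs 64.
Optimal: W → M → T → X → A → W costs 56 (by enumerating all 12 distinct tours).
Excess = 64 − 56 = 8.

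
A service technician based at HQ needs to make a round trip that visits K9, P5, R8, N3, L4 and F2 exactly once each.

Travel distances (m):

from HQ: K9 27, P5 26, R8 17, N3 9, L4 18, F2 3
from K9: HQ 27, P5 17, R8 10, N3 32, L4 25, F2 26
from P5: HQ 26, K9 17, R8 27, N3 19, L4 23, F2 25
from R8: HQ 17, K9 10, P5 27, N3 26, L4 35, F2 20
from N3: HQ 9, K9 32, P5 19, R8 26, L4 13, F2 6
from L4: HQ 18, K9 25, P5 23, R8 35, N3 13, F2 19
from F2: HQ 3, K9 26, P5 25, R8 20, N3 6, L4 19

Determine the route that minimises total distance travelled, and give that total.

Minimum total distance: 89 m.

HQ→K9→P5→R8→N3→L4→F2→HQ: 27+17+27+26+13+19+3 = 132
HQ→K9→P5→R8→N3→F2→L4→HQ: 27+17+27+26+6+19+18 = 140
HQ→K9→P5→R8→L4→N3→F2→HQ: 27+17+27+35+13+6+3 = 128
HQ→K9→P5→R8→L4→F2→N3→HQ: 27+17+27+35+19+6+9 = 140
HQ→K9→P5→R8→F2→N3→L4→HQ: 27+17+27+20+6+13+18 = 128
HQ→K9→P5→R8→F2→L4→N3→HQ: 27+17+27+20+19+13+9 = 132
HQ→K9→P5→N3→R8→L4→F2→HQ: 27+17+19+26+35+19+3 = 146
HQ→K9→P5→N3→R8→F2→L4→HQ: 27+17+19+26+20+19+18 = 146
… (352 more)
HQ→R8→K9→P5→L4→N3→F2→HQ: 17+10+17+23+13+6+3 = 89  ← best
The minimum is 89.
One optimal route: HQ → R8 → K9 → P5 → L4 → N3 → F2 → HQ (or its reverse).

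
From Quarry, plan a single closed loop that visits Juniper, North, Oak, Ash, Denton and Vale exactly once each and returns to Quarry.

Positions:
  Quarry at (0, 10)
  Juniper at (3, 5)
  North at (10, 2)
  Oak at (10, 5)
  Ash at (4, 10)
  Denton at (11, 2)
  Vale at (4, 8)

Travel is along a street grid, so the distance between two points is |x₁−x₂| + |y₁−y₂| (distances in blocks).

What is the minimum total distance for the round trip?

38 blocks — the shortest possible round trip.

Quarry→Juniper→North→Oak→Ash→Denton→Vale→Quarry: 8+10+3+11+15+13+6 = 66
Quarry→Juniper→North→Oak→Ash→Vale→Denton→Quarry: 8+10+3+11+2+13+19 = 66
Quarry→Juniper→North→Oak→Denton→Ash→Vale→Quarry: 8+10+3+4+15+2+6 = 48
Quarry→Juniper→North→Oak→Denton→Vale→Ash→Quarry: 8+10+3+4+13+2+4 = 44
Quarry→Juniper→North→Oak→Vale→Ash→Denton→Quarry: 8+10+3+9+2+15+19 = 66
Quarry→Juniper→North→Oak→Vale→Denton→Ash→Quarry: 8+10+3+9+13+15+4 = 62
Quarry→Juniper→North→Ash→Oak→Denton→Vale→Quarry: 8+10+14+11+4+13+6 = 66
Quarry→Juniper→North→Ash→Oak→Vale→Denton→Quarry: 8+10+14+11+9+13+19 = 84
… (352 more)
Quarry→Juniper→North→Denton→Oak→Vale→Ash→Quarry: 8+10+1+4+9+2+4 = 38  ← best
The minimum is 38.
One optimal route: Quarry → Juniper → North → Denton → Oak → Vale → Ash → Quarry (or its reverse).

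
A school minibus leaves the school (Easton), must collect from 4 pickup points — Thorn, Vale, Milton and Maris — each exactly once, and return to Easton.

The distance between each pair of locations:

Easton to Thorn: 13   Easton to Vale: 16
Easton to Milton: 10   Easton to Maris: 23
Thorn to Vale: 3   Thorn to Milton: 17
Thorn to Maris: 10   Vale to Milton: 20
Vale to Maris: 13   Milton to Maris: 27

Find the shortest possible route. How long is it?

Easton→Thorn→Vale→Milton→Maris→Easton: 13+3+20+27+23 = 86
Easton→Thorn→Vale→Maris→Milton→Easton: 13+3+13+27+10 = 66
Easton→Thorn→Milton→Vale→Maris→Easton: 13+17+20+13+23 = 86
Easton→Thorn→Milton→Maris→Vale→Easton: 13+17+27+13+16 = 86
Easton→Thorn→Maris→Vale→Milton→Easton: 13+10+13+20+10 = 66
Easton→Thorn→Maris→Milton→Vale→Easton: 13+10+27+20+16 = 86
Easton→Vale→Thorn→Milton→Maris→Easton: 16+3+17+27+23 = 86
Easton→Vale→Thorn→Maris→Milton→Easton: 16+3+10+27+10 = 66
Easton→Vale→Milton→Thorn→Maris→Easton: 16+20+17+10+23 = 86
Easton→Vale→Maris→Thorn→Milton→Easton: 16+13+10+17+10 = 66
Easton→Milton→Thorn→Vale→Maris→Easton: 10+17+3+13+23 = 66
Easton→Milton→Vale→Thorn→Maris→Easton: 10+20+3+10+23 = 66
The minimum is 66.
One optimal route: Easton → Thorn → Vale → Maris → Milton → Easton (or its reverse).

Shortest round trip = 66.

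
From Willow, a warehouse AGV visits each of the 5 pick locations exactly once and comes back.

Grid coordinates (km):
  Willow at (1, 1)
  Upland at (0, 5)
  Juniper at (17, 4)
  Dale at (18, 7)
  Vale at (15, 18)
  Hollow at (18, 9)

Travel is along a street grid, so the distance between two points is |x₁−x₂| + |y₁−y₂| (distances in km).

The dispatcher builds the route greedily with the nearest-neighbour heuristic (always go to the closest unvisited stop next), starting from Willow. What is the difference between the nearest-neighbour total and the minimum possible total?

2 km longer than the optimal tour.

From Willow: Upland=5, Juniper=19, Dale=23, Hollow=25, Vale=31 → choose Upland (5).
From Upland: Juniper=18, Dale=20, Hollow=22, Vale=28 → choose Juniper (18).
From Juniper: Dale=4, Hollow=6, Vale=16 → choose Dale (4).
From Dale: Hollow=2, Vale=14 → choose Hollow (2).
From Hollow: Vale=12 → choose Vale (12).
NN route Willow → Upland → Juniper → Dale → Hollow → Vale → Willow costs 72.
Optimal: Willow → Upland → Vale → Hollow → Dale → Juniper → Willow costs 70 (by enumerating all 60 distinct tours).
Excess = 72 − 70 = 2.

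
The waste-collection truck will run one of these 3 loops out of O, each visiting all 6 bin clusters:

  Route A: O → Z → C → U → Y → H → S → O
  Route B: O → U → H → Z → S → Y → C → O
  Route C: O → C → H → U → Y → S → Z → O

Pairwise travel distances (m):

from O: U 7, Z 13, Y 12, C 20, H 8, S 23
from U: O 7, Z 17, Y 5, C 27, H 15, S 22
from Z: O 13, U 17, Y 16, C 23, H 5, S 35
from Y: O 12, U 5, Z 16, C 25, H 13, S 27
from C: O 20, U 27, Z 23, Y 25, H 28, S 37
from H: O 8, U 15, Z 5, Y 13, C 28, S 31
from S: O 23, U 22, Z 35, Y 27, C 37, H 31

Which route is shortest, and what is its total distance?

Route A: 13 + 23 + 27 + 5 + 13 + 31 + 23 = 135
Route B: 7 + 15 + 5 + 35 + 27 + 25 + 20 = 134
Route C: 20 + 28 + 15 + 5 + 27 + 35 + 13 = 143

134 m — Route B is the shortest.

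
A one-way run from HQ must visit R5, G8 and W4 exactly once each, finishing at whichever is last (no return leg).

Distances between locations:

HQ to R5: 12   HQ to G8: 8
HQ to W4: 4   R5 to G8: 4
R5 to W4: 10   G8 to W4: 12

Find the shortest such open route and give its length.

There are 3! = 6 possible orderings.
HQ - R5 - G8 - W4: 12+4+12 = 28
HQ - R5 - W4 - G8: 12+10+12 = 34
HQ - G8 - R5 - W4: 8+4+10 = 22
HQ - G8 - W4 - R5: 8+12+10 = 30
HQ - W4 - R5 - G8: 4+10+4 = 18
HQ - W4 - G8 - R5: 4+12+4 = 20
The minimum is 18.
One shortest path: HQ → W4 → R5 → G8.

Shortest open route: 18.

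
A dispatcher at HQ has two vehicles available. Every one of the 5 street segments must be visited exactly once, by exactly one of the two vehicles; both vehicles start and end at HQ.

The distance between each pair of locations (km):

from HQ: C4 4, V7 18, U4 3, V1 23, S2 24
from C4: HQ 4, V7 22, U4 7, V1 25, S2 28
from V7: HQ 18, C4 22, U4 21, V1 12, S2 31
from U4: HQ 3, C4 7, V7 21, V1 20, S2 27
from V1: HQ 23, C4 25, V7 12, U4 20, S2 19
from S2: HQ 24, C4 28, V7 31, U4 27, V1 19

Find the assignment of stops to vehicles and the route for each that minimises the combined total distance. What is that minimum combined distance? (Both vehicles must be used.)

Minimum combined distance: 87 km.

Check every non-empty split of the stops between the two vehicles; for each half take its own optimal tour:
  {C4} + {V7, U4, V1, S2}: 8 + 79 = 87
  {V7} + {C4, U4, V1, S2}: 36 + 74 = 110
  {C4, V7} + {U4, V1, S2}: 44 + 66 = 110
  {U4} + {C4, V7, V1, S2}: 6 + 81 = 87
  {C4, U4} + {V7, V1, S2}: 14 + 73 = 87
  {V7, U4} + {C4, V1, S2}: 42 + 72 = 114
  … (15 splits in total)
Best: vehicle 1 HQ → C4 → HQ = 8; vehicle 2 HQ → V7 → V1 → S2 → U4 → HQ = 79; combined 87.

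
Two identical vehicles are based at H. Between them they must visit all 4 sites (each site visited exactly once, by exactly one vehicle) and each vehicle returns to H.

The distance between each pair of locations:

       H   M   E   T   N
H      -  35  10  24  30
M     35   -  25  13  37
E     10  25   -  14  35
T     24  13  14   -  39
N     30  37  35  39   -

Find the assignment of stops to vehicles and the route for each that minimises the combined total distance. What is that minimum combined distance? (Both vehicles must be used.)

Try each way of splitting the stops between the two vehicles (each non-empty) and, for each split, find the best tour for each vehicle:
  {M} + {E, T, N}: 70 + 93 = 163
  {E} + {M, T, N}: 20 + 104 = 124
  {M, E} + {T, N}: 70 + 93 = 163
  {T} + {M, E, N}: 48 + 102 = 150
  {M, T} + {E, N}: 72 + 75 = 147
  {E, T} + {M, N}: 48 + 102 = 150
  … (7 splits in total)
Best: vehicle 1 H → E → H = 20; vehicle 2 H → T → M → N → H = 104; combined 124.

124 — the smallest possible combined total.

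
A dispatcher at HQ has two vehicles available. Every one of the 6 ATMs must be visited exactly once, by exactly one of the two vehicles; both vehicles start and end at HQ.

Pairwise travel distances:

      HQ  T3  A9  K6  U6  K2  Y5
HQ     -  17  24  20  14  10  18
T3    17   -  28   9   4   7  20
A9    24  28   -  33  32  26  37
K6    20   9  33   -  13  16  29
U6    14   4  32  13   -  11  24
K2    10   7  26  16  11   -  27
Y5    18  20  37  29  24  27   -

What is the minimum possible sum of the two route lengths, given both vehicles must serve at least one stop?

127 — the smallest possible combined total.

Try each way of splitting the stops between the two vehicles (each non-empty) and, for each split, find the best tour for each vehicle:
  {T3} + {A9, K6, U6, K2, Y5}: 34 + 121 = 155
  {A9} + {T3, K6, U6, K2, Y5}: 48 + 81 = 129
  {T3, A9} + {K6, U6, K2, Y5}: 69 + 81 = 150
  {K6} + {T3, A9, U6, K2, Y5}: 40 + 103 = 143
  {T3, K6} + {A9, U6, K2, Y5}: 46 + 103 = 149
  {A9, K6} + {T3, U6, K2, Y5}: 77 + 63 = 140
  … (31 splits in total)
  {T3, A9, K6, U6, K2} + {Y5}: 91 + 36 = 127  ← best
Best: vehicle 1 HQ → A9 → K6 → T3 → U6 → K2 → HQ = 91; vehicle 2 HQ → Y5 → HQ = 36; combined 127.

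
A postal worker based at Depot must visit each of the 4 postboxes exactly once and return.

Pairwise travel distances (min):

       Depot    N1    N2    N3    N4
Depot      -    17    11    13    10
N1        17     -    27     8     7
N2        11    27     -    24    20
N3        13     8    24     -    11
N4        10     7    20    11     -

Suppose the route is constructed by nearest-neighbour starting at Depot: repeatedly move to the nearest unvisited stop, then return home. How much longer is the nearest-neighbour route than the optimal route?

The nearest-neighbour route is 1 min longer than optimal.

Depot: N4=10, N2=11, N3=13, N1=17 ⇒ N4
N4: N1=7, N3=11, N2=20 ⇒ N1
N1: N3=8, N2=27 ⇒ N3
N3: N2=24 ⇒ N2
NN route Depot → N4 → N1 → N3 → N2 → Depot costs 60.
Optimal: Depot → N2 → N4 → N1 → N3 → Depot costs 59 (by enumerating all 12 distinct tours).
Excess = 60 − 59 = 1.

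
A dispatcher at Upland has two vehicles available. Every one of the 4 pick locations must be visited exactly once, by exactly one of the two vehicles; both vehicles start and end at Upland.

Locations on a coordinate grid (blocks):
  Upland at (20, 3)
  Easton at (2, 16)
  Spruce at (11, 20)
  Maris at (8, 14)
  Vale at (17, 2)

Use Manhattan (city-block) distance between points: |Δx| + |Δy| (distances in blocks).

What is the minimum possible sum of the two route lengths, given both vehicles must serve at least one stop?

Try each way of splitting the stops between the two vehicles (each non-empty) and, for each split, find the best tour for each vehicle:
  {Easton} + {Spruce, Maris, Vale}: 62 + 60 = 122
  {Spruce} + {Easton, Maris, Vale}: 52 + 64 = 116
  {Easton, Spruce} + {Maris, Vale}: 70 + 48 = 118
  {Maris} + {Easton, Spruce, Vale}: 46 + 72 = 118
  {Easton, Maris} + {Spruce, Vale}: 62 + 54 = 116
  {Spruce, Maris} + {Easton, Vale}: 58 + 64 = 122
  … (7 splits in total)
  {Easton, Spruce, Maris} + {Vale}: 70 + 8 = 78  ← best
Best: vehicle 1 Upland → Spruce → Easton → Maris → Upland = 70; vehicle 2 Upland → Vale → Upland = 8; combined 78.

Minimum combined distance: 78 blocks.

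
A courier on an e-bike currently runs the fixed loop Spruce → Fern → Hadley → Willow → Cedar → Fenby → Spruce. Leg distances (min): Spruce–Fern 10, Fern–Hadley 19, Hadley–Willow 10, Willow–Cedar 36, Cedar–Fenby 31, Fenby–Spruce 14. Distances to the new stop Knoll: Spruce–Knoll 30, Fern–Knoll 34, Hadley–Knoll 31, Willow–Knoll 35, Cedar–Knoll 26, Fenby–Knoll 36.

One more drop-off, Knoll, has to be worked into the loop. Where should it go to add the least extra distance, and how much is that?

Insertion cost between consecutive stops i–j is d(i,Knoll) + d(Knoll,j) − d(i,j):
  between Spruce and Fern: 30 + 34 − 10 = 54
  between Fern and Hadley: 34 + 31 − 19 = 46
  between Hadley and Willow: 31 + 35 − 10 = 56
  between Willow and Cedar: 35 + 26 − 36 = 25
  between Cedar and Fenby: 26 + 36 − 31 = 31
  between Fenby and Spruce: 36 + 30 − 14 = 52
Cheapest insertion is between Willow and Cedar, adding 25.
New total = 120 + 25 = 145.

+25 min — insert Knoll between Willow and Cedar.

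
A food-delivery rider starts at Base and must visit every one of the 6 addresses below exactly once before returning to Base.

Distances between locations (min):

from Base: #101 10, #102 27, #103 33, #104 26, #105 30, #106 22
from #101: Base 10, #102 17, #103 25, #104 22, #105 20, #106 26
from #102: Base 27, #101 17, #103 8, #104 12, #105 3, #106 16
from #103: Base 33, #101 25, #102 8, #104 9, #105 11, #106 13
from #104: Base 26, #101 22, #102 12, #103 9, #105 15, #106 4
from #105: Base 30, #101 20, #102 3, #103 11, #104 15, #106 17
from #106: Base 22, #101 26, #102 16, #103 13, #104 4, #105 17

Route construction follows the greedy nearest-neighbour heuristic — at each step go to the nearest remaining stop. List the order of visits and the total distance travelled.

From Base: distances to unvisited — #101=10, #106=22, #104=26, #102=27, #105=30, #103=33. Nearest is #101 (10).
From #101: distances to unvisited — #102=17, #105=20, #104=22, #103=25, #106=26. Nearest is #102 (17).
From #102: distances to unvisited — #105=3, #103=8, #104=12, #106=16. Nearest is #105 (3).
From #105: distances to unvisited — #103=11, #104=15, #106=17. Nearest is #103 (11).
From #103: distances to unvisited — #104=9, #106=13. Nearest is #104 (9).
From #104: distances to unvisited — #106=4. Nearest is #106 (4).
Return #106→Base: 22.
Total = 10 + 17 + 3 + 11 + 9 + 4 + 22 = 76.

Total distance 76 min via the nearest-neighbour route Base → #101 → #102 → #105 → #103 → #104 → #106 → Base.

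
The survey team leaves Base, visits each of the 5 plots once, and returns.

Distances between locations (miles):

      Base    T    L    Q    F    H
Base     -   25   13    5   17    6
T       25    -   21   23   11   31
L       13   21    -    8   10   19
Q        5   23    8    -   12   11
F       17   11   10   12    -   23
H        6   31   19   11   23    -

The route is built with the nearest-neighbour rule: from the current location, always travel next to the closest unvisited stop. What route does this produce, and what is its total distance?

Total distance 71 miles via the nearest-neighbour route Base → Q → L → F → T → H → Base.

Base → [Q:5 / H:6 / L:13 / F:17 / T:25] → Q (5)
Q → [L:8 / H:11 / F:12 / T:23] → L (8)
L → [F:10 / H:19 / T:21] → F (10)
F → [T:11 / H:23] → T (11)
T → [H:31] → H (31)
Return H→Base: 6.
Total = 5 + 8 + 10 + 11 + 31 + 6 = 71.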